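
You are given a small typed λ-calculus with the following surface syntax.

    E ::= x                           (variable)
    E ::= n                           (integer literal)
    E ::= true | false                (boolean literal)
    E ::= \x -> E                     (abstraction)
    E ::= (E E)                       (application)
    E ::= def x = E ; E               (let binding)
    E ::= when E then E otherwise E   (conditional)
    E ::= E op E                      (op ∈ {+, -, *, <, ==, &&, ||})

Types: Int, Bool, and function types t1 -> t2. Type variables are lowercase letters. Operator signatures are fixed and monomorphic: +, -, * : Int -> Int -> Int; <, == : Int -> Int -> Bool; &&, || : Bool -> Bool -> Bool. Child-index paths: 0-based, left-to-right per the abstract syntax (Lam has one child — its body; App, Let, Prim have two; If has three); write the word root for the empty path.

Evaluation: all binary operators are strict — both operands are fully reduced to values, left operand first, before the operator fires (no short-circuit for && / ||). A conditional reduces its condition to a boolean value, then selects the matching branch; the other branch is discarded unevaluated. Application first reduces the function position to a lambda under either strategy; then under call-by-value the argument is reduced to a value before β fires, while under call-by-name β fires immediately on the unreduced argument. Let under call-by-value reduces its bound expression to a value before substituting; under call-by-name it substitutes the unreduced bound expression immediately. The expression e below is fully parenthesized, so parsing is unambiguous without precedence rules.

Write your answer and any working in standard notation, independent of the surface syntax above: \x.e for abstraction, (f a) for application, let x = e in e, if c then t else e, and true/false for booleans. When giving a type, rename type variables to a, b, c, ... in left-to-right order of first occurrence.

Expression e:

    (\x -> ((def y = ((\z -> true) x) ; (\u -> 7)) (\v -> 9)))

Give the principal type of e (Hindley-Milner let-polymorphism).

Trace:
\z._ : b -> Bool
x : a
  unify b -> Bool ~ a -> c
  unify b ~ a
  unify Bool ~ c
_ _ : Bool
let y : Bool
\u._ : d -> Int
\v._ : e -> Int
  unify d -> Int ~ (e -> Int) -> f
  unify d ~ e -> Int
  unify Int ~ f
_ _ : Int
\x._ : a -> Int

Answer: a -> Int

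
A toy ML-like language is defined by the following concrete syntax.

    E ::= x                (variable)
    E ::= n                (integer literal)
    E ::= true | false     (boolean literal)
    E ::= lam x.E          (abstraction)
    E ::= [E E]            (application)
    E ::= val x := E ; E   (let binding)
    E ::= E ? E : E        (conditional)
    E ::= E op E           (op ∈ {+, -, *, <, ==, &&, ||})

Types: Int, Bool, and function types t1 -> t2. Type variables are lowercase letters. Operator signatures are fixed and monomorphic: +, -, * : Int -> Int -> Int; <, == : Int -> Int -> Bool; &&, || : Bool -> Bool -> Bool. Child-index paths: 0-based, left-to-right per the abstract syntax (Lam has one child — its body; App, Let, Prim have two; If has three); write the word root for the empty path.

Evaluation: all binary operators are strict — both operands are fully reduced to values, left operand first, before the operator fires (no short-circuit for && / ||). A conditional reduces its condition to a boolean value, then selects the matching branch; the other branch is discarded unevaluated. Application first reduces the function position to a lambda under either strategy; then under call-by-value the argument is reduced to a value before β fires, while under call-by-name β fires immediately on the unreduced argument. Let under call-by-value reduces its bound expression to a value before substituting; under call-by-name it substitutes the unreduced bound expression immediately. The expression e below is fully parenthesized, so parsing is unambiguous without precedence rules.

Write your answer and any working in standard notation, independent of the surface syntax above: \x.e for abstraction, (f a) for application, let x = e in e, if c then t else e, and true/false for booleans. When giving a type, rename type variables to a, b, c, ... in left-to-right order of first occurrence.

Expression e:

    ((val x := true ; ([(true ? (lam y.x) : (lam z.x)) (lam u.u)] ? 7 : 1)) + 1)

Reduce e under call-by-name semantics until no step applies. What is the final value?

Answer: 8

Derivation:
step 0: ((let x = true in (if ((if true then (\y.x) else (\z.x)) (\u.u)) then 7 else 1)) + 1)
step 1: [let@0] ((if ((if true then (\y.true) else (\z.true)) (\u.u)) then 7 else 1) + 1)
step 2: [if@0.0.0] ((if ((\y.true) (\u.u)) then 7 else 1) + 1)
step 3: [beta@0.0] ((if true then 7 else 1) + 1)
step 4: [if@0] (7 + 1)
step 5: [delta@root] 8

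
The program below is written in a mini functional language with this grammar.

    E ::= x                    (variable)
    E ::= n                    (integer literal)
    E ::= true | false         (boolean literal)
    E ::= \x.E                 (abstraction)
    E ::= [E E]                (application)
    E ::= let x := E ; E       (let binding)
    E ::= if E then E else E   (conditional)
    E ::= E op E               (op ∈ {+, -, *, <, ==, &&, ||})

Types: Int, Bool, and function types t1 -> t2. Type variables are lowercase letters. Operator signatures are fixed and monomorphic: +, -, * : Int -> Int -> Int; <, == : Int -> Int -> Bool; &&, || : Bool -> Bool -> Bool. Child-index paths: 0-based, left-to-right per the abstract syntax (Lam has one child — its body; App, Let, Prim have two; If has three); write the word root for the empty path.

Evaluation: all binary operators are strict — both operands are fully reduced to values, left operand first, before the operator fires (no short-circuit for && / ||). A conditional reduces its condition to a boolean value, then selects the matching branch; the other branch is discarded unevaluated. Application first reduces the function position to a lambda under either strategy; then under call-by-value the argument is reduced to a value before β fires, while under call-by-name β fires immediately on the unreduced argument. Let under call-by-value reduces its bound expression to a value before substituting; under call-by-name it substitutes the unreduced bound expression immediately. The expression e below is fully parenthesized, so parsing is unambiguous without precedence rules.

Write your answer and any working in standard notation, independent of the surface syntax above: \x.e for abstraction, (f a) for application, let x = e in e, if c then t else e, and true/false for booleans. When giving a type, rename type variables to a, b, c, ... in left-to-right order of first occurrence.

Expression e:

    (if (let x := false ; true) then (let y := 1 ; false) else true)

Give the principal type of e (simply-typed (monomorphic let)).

Answer: Bool

Trace:
let x : Bool
  unify Bool ~ Bool
let y : Int
  unify Bool ~ Bool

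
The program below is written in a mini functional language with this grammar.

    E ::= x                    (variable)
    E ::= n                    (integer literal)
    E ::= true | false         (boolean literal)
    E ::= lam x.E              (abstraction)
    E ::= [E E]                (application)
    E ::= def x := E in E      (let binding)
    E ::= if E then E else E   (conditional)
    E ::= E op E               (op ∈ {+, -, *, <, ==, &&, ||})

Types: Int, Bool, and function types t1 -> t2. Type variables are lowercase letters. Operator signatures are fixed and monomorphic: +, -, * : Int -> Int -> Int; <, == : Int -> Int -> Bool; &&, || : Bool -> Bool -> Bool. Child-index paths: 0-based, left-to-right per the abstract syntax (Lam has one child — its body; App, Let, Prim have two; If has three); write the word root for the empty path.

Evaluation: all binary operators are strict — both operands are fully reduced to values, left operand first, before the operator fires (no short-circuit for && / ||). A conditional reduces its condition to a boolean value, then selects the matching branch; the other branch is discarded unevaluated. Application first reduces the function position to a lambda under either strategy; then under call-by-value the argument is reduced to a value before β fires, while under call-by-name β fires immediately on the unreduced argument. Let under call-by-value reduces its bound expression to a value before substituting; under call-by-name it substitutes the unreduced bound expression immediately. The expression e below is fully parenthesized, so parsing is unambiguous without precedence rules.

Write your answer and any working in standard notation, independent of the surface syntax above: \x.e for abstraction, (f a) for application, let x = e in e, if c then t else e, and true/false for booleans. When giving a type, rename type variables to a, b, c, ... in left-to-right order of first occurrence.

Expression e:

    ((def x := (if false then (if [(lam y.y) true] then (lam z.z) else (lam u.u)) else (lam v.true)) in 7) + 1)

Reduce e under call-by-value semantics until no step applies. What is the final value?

Answer: 8

Derivation:
step 0: ((let x = (if false then (if ((\y.y) true) then (\z.z) else (\u.u)) else (\v.true)) in 7) + 1)
step 1: [if@0.0] ((let x = (\v.true) in 7) + 1)
step 2: [let@0] (7 + 1)
step 3: [delta@root] 8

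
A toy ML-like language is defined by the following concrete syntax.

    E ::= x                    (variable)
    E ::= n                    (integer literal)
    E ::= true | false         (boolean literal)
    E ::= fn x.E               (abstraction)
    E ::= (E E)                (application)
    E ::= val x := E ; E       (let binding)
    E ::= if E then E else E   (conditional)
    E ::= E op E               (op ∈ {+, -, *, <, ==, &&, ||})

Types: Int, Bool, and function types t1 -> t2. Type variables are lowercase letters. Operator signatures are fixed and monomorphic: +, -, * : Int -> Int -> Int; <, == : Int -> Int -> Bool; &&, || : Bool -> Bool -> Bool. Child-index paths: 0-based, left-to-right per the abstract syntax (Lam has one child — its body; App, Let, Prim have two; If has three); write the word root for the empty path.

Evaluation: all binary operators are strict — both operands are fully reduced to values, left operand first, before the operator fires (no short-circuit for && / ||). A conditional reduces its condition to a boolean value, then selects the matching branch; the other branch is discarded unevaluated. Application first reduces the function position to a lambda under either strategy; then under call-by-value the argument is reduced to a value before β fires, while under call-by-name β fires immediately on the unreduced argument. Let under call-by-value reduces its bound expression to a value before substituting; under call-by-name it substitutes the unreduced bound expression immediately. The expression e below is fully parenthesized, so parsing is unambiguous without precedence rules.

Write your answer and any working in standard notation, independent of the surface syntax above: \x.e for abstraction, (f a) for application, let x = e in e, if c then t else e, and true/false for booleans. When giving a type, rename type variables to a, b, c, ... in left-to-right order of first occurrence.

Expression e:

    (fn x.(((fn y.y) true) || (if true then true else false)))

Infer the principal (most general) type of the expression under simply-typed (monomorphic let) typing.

Working:
y : b
\y._ : b -> b
  unify b -> b ~ Bool -> c
  unify b ~ Bool
  unify Bool ~ c
_ _ : Bool
  unify Bool ~ Bool
  unify Bool ~ Bool
  unify Bool ~ Bool
  unify Bool ~ Bool
\x._ : a -> Bool

Answer: a -> Bool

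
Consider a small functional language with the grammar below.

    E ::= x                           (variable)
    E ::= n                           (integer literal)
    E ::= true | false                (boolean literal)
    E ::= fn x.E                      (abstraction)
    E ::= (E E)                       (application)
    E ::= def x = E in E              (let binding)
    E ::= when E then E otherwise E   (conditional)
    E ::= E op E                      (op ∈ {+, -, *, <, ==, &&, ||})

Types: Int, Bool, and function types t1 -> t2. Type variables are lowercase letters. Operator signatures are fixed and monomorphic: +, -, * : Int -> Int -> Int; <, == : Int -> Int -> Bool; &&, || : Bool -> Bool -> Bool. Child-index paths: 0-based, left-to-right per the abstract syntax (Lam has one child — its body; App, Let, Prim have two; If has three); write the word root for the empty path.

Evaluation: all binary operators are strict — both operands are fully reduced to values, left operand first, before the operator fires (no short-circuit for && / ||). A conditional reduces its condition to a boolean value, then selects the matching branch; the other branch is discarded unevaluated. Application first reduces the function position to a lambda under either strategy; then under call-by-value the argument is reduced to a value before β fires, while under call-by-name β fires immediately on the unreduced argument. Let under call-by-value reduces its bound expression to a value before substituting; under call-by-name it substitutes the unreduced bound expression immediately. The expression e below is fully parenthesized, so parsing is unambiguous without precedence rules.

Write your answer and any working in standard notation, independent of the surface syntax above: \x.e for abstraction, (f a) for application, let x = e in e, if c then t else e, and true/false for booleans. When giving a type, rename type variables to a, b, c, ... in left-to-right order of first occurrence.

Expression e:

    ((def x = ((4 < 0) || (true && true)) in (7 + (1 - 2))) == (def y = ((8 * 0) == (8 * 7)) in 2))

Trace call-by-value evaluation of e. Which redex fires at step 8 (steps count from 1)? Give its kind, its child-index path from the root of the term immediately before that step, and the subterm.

Answer: delta at 1.0.1 : (8 * 7)

Trace:
step 0: ((let x = ((4 < 0) || (true && true)) in (7 + (1 - 2))) == (let y = ((8 * 0) == (8 * 7)) in 2))
step 1: [delta@0.0.0] ((let x = (false || (true && true)) in (7 + (1 - 2))) == (let y = ((8 * 0) == (8 * 7)) in 2))
step 2: [delta@0.0.1] ((let x = (false || true) in (7 + (1 - 2))) == (let y = ((8 * 0) == (8 * 7)) in 2))
step 3: [delta@0.0] ((let x = true in (7 + (1 - 2))) == (let y = ((8 * 0) == (8 * 7)) in 2))
step 4: [let@0] ((7 + (1 - 2)) == (let y = ((8 * 0) == (8 * 7)) in 2))
step 5: [delta@0.1] ((7 + -1) == (let y = ((8 * 0) == (8 * 7)) in 2))
step 6: [delta@0] (6 == (let y = ((8 * 0) == (8 * 7)) in 2))
step 7: [delta@1.0.0] (6 == (let y = (0 == (8 * 7)) in 2))
step 8: [delta@1.0.1] (6 == (let y = (0 == 56) in 2))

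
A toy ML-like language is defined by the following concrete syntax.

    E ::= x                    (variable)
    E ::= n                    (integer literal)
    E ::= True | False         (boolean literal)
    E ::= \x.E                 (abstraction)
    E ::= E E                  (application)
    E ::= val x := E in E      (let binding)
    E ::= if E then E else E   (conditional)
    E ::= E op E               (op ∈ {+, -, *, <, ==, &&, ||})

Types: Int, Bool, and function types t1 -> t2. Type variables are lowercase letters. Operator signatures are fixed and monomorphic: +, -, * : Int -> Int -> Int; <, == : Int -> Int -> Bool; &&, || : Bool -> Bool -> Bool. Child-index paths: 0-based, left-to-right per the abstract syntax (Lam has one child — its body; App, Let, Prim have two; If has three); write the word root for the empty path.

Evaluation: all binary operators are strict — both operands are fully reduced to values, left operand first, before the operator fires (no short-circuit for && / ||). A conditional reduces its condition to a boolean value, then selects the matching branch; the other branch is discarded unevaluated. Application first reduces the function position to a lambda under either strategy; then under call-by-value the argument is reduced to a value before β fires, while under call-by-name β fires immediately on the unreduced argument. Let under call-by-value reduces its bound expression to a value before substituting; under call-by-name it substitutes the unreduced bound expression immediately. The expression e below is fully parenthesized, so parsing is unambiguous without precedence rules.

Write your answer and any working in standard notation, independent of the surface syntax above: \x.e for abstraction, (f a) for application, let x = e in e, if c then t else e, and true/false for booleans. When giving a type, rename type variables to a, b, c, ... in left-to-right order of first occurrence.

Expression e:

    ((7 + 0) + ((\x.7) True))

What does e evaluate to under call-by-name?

Working:
step 0: ((7 + 0) + ((\x.7) true))
step 1: [delta@0] (7 + ((\x.7) true))
step 2: [beta@1] (7 + 7)
step 3: [delta@root] 14

Answer: 14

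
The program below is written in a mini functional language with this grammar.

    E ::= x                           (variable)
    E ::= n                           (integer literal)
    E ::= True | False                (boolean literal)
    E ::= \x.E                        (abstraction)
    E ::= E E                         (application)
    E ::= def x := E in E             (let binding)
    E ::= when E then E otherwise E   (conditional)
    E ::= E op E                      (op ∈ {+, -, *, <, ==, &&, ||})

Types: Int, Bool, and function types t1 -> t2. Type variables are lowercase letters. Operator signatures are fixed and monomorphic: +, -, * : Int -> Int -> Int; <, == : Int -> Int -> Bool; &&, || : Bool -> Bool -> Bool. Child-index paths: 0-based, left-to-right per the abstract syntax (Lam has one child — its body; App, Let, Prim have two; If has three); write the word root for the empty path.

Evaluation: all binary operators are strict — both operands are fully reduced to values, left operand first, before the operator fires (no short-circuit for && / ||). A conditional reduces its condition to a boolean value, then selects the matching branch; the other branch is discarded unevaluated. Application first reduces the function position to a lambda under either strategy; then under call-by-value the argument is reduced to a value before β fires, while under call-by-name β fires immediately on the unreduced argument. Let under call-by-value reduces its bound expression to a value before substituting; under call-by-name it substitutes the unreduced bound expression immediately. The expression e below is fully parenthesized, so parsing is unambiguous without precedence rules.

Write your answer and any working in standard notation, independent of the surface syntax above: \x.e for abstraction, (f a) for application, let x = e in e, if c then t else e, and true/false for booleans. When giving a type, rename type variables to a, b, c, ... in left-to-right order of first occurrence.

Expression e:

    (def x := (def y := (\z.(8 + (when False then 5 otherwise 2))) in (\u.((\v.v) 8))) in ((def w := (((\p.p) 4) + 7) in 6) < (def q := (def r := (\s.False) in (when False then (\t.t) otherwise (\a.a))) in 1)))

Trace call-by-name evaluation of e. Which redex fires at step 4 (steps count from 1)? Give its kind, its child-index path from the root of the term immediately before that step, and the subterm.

Answer: delta at root : (6 < 1)

Working:
step 0: (let x = (let y = (\z.(8 + (if false then 5 else 2))) in (\u.((\v.v) 8))) in ((let w = (((\p.p) 4) + 7) in 6) < (let q = (let r = (\s.false) in (if false then (\t.t) else (\a.a))) in 1)))
step 1: [let@root] ((let w = (((\p.p) 4) + 7) in 6) < (let q = (let r = (\s.false) in (if false then (\t.t) else (\a.a))) in 1))
step 2: [let@0] (6 < (let q = (let r = (\s.false) in (if false then (\t.t) else (\a.a))) in 1))
step 3: [let@1] (6 < 1)
step 4: [delta@root] false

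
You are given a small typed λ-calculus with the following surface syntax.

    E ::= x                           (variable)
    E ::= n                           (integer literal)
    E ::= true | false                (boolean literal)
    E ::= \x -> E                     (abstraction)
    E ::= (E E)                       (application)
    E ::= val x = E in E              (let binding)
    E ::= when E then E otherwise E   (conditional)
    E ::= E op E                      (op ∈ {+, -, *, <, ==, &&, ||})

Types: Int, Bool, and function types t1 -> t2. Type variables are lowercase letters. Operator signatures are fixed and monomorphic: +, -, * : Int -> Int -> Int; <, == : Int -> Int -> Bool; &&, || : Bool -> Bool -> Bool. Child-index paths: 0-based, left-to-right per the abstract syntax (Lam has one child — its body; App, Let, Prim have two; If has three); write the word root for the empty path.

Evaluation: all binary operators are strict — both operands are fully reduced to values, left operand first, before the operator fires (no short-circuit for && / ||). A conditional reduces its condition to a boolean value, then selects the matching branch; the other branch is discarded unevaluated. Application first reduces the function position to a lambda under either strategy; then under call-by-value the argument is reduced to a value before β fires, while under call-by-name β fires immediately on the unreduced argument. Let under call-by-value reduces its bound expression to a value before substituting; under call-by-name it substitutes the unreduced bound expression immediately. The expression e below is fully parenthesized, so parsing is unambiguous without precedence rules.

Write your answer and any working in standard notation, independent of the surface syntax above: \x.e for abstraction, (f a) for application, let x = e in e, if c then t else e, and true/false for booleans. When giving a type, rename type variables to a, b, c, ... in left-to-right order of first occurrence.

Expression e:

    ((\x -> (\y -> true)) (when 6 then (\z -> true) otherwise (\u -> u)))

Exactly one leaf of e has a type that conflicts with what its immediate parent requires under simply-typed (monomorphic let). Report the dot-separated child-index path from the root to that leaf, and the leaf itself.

Answer: 1.0 : 6

Trace:
\y._ : b -> Bool
\x._ : a -> b -> Bool
  unify Int ~ Bool
  FAIL: mismatch Int ~ Bool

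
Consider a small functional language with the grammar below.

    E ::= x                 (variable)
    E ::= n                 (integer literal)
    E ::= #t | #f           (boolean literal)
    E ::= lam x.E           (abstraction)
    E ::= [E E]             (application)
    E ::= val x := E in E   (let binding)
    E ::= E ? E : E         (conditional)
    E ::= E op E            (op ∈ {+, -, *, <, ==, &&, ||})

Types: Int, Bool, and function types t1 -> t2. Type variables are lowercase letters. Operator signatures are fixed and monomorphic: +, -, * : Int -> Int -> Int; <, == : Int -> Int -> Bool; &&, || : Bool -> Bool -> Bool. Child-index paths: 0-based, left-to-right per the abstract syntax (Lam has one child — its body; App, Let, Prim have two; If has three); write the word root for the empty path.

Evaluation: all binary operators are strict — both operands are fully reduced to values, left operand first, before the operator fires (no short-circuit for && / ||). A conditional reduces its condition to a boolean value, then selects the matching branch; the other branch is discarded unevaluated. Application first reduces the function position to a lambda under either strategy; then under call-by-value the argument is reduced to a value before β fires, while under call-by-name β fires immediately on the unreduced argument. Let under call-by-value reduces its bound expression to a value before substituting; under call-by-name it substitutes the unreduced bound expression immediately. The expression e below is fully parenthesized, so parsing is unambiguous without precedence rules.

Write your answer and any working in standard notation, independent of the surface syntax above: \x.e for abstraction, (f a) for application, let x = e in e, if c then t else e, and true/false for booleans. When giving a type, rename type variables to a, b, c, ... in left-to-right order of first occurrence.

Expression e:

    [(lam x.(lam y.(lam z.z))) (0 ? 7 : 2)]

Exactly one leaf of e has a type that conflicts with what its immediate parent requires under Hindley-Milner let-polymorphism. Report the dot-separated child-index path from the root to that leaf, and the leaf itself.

Answer: 1.0 : 0

Derivation:
z : c
\z._ : c -> c
\y._ : b -> c -> c
\x._ : a -> b -> c -> c
  unify Int ~ Bool
  FAIL: mismatch Int ~ Bool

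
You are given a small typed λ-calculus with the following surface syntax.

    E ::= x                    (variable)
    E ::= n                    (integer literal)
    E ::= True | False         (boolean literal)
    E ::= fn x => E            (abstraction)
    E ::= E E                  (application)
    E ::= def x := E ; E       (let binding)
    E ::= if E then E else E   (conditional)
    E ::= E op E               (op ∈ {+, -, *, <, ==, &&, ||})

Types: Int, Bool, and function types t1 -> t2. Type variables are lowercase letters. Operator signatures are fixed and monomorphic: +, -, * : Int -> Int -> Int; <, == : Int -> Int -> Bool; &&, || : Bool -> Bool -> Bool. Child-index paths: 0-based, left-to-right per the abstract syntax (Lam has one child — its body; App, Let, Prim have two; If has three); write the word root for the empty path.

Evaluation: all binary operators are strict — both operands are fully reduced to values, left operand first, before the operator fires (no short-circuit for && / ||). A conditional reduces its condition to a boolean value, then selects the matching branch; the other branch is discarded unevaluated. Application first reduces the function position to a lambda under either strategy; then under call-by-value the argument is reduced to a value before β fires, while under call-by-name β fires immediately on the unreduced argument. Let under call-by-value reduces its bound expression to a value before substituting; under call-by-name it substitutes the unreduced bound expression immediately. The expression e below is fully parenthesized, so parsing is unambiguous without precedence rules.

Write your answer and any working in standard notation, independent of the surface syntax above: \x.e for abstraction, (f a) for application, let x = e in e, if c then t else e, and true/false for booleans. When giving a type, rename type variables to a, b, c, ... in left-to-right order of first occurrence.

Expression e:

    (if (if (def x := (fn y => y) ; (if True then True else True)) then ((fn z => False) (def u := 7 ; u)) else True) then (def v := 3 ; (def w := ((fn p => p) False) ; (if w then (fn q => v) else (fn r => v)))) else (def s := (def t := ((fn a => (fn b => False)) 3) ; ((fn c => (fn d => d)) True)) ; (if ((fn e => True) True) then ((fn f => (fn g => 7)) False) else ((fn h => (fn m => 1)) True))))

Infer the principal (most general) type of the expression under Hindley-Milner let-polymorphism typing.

Answer: a -> Int

Trace:
y : a
\y._ : a -> a
let x : forall. a -> a
  unify Bool ~ Bool
  unify Bool ~ Bool
  unify Bool ~ Bool
\z._ : b -> Bool
let u : Int
u : Int
  unify b -> Bool ~ Int -> c
  unify b ~ Int
  unify Bool ~ c
_ _ : Bool
  unify Bool ~ Bool
  unify Bool ~ Bool
let v : Int
p : d
\p._ : d -> d
  unify d -> d ~ Bool -> e
  unify d ~ Bool
  unify Bool ~ e
_ _ : Bool
let w : Bool
w : Bool
  unify Bool ~ Bool
v : Int
\q._ : f -> Int
v : Int
\r._ : g -> Int
  unify f -> Int ~ g -> Int
  unify f ~ g
  unify Int ~ Int
\b._ : i -> Bool
\a._ : h -> i -> Bool
  unify h -> i -> Bool ~ Int -> j
  unify h ~ Int
  unify i -> Bool ~ j
_ _ : i -> Bool
let t : forall. i -> Bool
d : l
\d._ : l -> l
\c._ : k -> l -> l
  unify k -> l -> l ~ Bool -> m
  unify k ~ Bool
  unify l -> l ~ m
_ _ : l -> l
let s : forall. l -> l
\e._ : n -> Bool
  unify n -> Bool ~ Bool -> o
  unify n ~ Bool
  unify Bool ~ o
_ _ : Bool
  unify Bool ~ Bool
\g._ : q -> Int
\f._ : p -> q -> Int
  unify p -> q -> Int ~ Bool -> r
  unify p ~ Bool
  unify q -> Int ~ r
_ _ : q -> Int
\m._ : t -> Int
\h._ : s -> t -> Int
  unify s -> t -> Int ~ Bool -> u
  unify s ~ Bool
  unify t -> Int ~ u
_ _ : t -> Int
  unify q -> Int ~ t -> Int
  unify q ~ t
  unify Int ~ Int
  unify g -> Int ~ t -> Int
  unify g ~ t
  unify Int ~ Int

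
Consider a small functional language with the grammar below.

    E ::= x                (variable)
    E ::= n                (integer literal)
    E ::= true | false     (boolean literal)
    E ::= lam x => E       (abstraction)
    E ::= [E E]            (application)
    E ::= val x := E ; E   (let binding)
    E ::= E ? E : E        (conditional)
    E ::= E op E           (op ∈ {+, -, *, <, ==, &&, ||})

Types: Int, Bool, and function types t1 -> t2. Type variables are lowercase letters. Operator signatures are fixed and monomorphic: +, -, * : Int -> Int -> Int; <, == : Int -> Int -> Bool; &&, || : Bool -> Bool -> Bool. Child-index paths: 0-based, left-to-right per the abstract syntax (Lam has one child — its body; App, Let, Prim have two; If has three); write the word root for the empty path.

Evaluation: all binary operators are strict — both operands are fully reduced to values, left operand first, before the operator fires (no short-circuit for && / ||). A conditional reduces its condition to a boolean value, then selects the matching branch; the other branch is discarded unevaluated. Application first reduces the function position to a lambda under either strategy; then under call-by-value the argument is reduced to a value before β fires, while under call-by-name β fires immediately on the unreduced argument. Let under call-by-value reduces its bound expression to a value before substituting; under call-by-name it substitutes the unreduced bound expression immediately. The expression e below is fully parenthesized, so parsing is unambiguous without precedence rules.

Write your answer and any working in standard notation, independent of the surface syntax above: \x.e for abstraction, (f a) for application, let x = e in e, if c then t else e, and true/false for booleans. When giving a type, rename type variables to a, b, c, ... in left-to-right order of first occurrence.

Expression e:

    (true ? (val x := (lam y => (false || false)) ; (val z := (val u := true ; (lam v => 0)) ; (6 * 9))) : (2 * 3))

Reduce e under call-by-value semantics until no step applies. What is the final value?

Answer: 54

Trace:
step 0: (if true then (let x = (\y.(false || false)) in (let z = (let u = true in (\v.0)) in (6 * 9))) else (2 * 3))
step 1: [if@root] (let x = (\y.(false || false)) in (let z = (let u = true in (\v.0)) in (6 * 9)))
step 2: [let@root] (let z = (let u = true in (\v.0)) in (6 * 9))
step 3: [let@0] (let z = (\v.0) in (6 * 9))
step 4: [let@root] (6 * 9)
step 5: [delta@root] 54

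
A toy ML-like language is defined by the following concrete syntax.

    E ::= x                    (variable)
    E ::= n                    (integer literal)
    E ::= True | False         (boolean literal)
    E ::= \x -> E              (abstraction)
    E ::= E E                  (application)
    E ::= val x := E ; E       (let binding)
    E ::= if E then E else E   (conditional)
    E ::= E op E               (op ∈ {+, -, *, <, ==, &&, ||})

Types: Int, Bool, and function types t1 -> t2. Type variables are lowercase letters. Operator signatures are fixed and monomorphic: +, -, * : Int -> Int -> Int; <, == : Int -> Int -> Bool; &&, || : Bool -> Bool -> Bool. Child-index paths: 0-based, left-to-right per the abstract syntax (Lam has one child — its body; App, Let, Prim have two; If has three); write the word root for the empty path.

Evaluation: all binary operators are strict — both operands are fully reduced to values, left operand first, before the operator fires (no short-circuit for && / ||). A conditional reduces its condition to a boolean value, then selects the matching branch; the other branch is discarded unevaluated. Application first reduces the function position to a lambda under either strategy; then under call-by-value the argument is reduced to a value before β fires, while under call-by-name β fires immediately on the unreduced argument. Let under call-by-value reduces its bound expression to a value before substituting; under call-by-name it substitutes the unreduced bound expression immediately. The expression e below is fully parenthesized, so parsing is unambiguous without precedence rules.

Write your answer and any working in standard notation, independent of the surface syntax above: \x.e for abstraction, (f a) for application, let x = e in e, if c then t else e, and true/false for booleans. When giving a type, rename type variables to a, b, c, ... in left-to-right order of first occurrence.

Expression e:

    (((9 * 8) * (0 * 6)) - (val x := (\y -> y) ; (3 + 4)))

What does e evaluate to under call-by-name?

Trace:
step 0: (((9 * 8) * (0 * 6)) - (let x = (\y.y) in (3 + 4)))
step 1: [delta@0.0] ((72 * (0 * 6)) - (let x = (\y.y) in (3 + 4)))
step 2: [delta@0.1] ((72 * 0) - (let x = (\y.y) in (3 + 4)))
step 3: [delta@0] (0 - (let x = (\y.y) in (3 + 4)))
step 4: [let@1] (0 - (3 + 4))
step 5: [delta@1] (0 - 7)
step 6: [delta@root] -7

Answer: -7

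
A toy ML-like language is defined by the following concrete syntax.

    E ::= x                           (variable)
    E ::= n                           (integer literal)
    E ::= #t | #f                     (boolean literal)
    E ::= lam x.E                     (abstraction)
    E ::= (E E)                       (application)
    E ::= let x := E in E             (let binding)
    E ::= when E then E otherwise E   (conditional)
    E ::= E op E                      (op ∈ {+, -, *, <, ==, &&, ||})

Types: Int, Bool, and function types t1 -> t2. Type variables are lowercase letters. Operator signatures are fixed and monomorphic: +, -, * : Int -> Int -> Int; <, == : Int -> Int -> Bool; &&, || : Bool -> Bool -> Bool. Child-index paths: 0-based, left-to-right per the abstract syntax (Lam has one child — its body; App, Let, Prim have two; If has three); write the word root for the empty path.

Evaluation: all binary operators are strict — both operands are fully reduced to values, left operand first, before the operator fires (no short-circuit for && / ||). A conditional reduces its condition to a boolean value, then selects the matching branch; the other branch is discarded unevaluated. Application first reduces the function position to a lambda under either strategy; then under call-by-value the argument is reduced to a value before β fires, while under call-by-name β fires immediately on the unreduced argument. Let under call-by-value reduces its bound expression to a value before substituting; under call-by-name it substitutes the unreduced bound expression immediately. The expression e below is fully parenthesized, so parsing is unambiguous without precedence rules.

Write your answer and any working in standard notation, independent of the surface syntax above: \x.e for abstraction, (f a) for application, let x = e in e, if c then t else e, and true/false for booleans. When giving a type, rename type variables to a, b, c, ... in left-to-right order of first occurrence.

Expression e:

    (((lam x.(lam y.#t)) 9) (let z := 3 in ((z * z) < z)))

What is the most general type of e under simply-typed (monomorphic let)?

Answer: Bool

Derivation:
\y._ : b -> Bool
\x._ : a -> b -> Bool
  unify a -> b -> Bool ~ Int -> c
  unify a ~ Int
  unify b -> Bool ~ c
_ _ : b -> Bool
let z : Int
z : Int
  unify Int ~ Int
z : Int
  unify Int ~ Int
  unify Int ~ Int
z : Int
  unify Int ~ Int
  unify b -> Bool ~ Bool -> d
  unify b ~ Bool
  unify Bool ~ d
_ _ : Bool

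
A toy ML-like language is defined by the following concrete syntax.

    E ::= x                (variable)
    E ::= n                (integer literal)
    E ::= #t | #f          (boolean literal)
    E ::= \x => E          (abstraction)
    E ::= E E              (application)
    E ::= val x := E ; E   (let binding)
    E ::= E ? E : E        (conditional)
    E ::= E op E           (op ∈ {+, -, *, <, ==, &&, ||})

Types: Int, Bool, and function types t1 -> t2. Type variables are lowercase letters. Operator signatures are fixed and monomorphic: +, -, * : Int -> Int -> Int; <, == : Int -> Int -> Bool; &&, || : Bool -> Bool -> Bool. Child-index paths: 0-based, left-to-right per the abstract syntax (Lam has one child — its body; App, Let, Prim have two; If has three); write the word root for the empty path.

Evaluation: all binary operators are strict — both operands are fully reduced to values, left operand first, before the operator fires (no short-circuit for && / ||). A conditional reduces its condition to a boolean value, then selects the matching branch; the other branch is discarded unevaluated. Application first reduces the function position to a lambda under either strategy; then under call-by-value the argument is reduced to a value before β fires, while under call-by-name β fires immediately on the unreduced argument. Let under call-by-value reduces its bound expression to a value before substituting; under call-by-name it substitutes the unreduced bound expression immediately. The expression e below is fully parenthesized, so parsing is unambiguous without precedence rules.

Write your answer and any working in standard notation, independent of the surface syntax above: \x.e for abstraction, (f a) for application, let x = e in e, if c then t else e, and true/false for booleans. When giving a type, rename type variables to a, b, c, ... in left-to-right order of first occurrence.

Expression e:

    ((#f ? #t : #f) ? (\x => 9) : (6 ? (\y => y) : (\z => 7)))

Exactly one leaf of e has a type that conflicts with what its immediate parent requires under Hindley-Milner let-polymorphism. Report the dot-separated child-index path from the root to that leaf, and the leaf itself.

Derivation:
  unify Bool ~ Bool
  unify Bool ~ Bool
  unify Bool ~ Bool
\x._ : a -> Int
  unify Int ~ Bool
  FAIL: mismatch Int ~ Bool

Answer: 2.0 : 6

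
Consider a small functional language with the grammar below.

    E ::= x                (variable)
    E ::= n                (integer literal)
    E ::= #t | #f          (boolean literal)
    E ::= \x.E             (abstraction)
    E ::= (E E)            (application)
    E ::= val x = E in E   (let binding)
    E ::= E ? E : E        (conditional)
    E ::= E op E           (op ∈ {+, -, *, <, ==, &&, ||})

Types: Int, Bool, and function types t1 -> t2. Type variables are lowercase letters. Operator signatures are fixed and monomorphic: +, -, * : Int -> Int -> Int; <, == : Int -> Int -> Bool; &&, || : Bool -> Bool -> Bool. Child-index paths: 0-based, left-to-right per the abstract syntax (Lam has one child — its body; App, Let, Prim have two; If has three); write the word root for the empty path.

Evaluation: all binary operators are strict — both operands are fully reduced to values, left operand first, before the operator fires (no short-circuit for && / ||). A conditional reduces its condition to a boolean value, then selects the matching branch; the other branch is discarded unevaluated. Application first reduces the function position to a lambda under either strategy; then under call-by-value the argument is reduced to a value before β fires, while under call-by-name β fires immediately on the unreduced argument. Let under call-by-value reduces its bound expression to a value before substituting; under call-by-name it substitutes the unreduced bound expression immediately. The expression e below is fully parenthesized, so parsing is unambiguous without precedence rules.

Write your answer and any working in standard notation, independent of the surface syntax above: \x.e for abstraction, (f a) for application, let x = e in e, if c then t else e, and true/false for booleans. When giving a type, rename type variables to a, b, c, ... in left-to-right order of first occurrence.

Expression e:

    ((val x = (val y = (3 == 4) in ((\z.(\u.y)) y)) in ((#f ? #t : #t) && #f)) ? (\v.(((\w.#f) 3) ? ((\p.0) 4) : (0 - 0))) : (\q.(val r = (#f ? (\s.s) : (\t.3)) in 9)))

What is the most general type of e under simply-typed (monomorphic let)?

Trace:
  unify Int ~ Int
  unify Int ~ Int
let y : Bool
y : Bool
\u._ : b -> Bool
\z._ : a -> b -> Bool
y : Bool
  unify a -> b -> Bool ~ Bool -> c
  unify a ~ Bool
  unify b -> Bool ~ c
_ _ : b -> Bool
let x : b -> Bool
  unify Bool ~ Bool
  unify Bool ~ Bool
  unify Bool ~ Bool
  unify Bool ~ Bool
  unify Bool ~ Bool
\w._ : e -> Bool
  unify e -> Bool ~ Int -> f
  unify e ~ Int
  unify Bool ~ f
_ _ : Bool
  unify Bool ~ Bool
\p._ : g -> Int
  unify g -> Int ~ Int -> h
  unify g ~ Int
  unify Int ~ h
_ _ : Int
  unify Int ~ Int
  unify Int ~ Int
  unify Int ~ Int
\v._ : d -> Int
  unify Bool ~ Bool
s : j
\s._ : j -> j
\t._ : k -> Int
  unify j -> j ~ k -> Int
  unify j ~ k
  unify k ~ Int
let r : Int -> Int
\q._ : i -> Int
  unify d -> Int ~ i -> Int
  unify d ~ i
  unify Int ~ Int

Answer: a -> Int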